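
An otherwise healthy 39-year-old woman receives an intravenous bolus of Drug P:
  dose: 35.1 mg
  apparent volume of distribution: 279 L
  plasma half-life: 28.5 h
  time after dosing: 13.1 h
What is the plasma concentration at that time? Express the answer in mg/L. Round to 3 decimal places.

C₀ = Dose / Vd = 35.10 / 279 = 0.1258 mg/L
k = ln2 / t½ = 0.693147 / 28.5 = 0.02432 h⁻¹
C = C₀ · e^(−k·t) = 0.1258 × e^(−0.02432 × 13.1)
  = 0.1258 × 0.7272 = 0.09148 mg/L

0.091 mg/L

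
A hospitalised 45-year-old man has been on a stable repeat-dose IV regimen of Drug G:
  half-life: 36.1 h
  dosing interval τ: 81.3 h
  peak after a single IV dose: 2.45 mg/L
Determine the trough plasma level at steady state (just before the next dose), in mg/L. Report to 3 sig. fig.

0.651 mg/L

k = ln2 / t½ = 0.693147 / 36.1 = 0.01920 h⁻¹
e^(−kτ) = e^(−0.01920 × 81.3) = 0.2099
Accumulation ratio R = 1 / (1 − e^(−kτ)) = 1 / (1 − 0.2099) = 1.266
Steady-state trough = C₀ × R × e^(−kτ) = 2.45 × 1.266 × 0.2099 = 0.6510 mg/L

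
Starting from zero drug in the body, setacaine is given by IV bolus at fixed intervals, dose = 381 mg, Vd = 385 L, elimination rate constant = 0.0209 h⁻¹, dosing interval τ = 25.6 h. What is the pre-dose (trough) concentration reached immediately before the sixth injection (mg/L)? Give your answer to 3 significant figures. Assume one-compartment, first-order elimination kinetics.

1.30 mg/L

C₀ per dose = Dose / Vd = 381 / 385 = 0.9896 mg/L
Fraction remaining after one interval: r = e^(−kτ) = e^(−0.02090 × 25.6) = 0.5856
Before dose 6, 5 doses have been given (aged 1τ, 2τ, 3τ, 4τ, 5τ).
C_trough = C₀ × (r + r² + … + r^5) = C₀ × r(1−r^5)/(1−r)
        = 0.9896 × 0.5856 × (1 − 0.06887) / (1 − 0.5856) = 1.302 mg/L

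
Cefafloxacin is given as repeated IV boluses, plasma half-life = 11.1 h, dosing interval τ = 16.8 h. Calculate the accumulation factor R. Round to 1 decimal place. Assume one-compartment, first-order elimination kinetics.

1.5

k = ln2 / t½ = 0.693147 / 11.1 = 0.06245 h⁻¹
e^(−kτ) = e^(−0.06245 × 16.8) = 0.3502
Accumulation ratio R = 1 / (1 − e^(−kτ)) = 1 / (1 − 0.3502) = 1.539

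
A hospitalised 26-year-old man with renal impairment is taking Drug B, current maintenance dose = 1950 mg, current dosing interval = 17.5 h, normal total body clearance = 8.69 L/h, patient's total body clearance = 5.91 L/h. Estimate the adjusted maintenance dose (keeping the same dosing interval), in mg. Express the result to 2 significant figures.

To keep the same average steady-state level, dosing rate must scale with clearance.
CL ratio = 5.91 / 8.69 = 0.6801
New dose (same interval) = 1950 × 0.6801 = 1326 mg

1300 mg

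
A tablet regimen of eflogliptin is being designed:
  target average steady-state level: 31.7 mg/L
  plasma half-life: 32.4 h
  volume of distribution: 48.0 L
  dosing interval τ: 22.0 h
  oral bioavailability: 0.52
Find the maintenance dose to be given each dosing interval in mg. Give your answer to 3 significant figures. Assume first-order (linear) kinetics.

k = ln2 / t½ = 0.693147 / 32.4 = 0.02139 h⁻¹
CL = k × Vd = 0.02139 × 48.0 = 1.027 L/h
At steady state, F × (Dose/τ) = Css × CL.
Dose = Css × CL × τ / F = 31.7 × 1.027 × 22.0 / 0.52 = 1377 mg

1380 mg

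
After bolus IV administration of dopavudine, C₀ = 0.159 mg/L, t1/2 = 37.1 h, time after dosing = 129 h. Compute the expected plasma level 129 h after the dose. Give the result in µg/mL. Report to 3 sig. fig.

0.0143 µg/mL

k = ln2 / t½ = 0.693147 / 37.1 = 0.01868 h⁻¹
C = C₀ · e^(−k·t) = 0.1590 × e^(−0.01868 × 129)
  = 0.1590 × 0.08984 = 0.01428 mg/L
(0.01428 mg/L = 0.01428 µg/mL)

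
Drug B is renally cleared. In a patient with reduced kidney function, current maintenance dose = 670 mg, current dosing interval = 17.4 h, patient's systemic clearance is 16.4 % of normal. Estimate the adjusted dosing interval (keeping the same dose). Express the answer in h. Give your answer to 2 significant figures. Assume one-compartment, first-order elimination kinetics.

To keep the same average steady-state level, dosing rate must scale with clearance.
CL ratio = 16.4 / 100 = 0.1640
New interval (same dose) = 17.4 / 0.1640 = 106.1 h

110 h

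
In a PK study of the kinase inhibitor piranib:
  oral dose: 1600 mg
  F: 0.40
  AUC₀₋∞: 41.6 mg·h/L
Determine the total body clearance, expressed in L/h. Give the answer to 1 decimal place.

CL = F·Dose / AUC = 0.40 × 1600 / 41.6 = 15.38 L/h

15.4 L/h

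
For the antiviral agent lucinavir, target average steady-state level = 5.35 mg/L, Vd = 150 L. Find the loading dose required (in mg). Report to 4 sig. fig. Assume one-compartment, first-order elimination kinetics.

LD = Css × Vd = 5.35 × 150 = 802.5 mg

802.5 mg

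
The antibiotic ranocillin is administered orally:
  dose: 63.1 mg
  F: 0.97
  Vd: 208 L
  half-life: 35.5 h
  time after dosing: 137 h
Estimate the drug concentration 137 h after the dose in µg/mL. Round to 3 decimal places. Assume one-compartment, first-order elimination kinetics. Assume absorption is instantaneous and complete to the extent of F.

0.020 µg/mL

Amount reaching circulation = F × Dose = 0.97 × 63.10 = 61.21 mg
C₀ = F·Dose / Vd = 61.21 / 208 = 0.2943 mg/L
k = ln2 / t½ = 0.693147 / 35.5 = 0.01953 h⁻¹
C = C₀ · e^(−k·t) = 0.2943 × e^(−0.01953 × 137)
  = 0.2943 × 0.06886 = 0.02027 mg/L
(0.02027 mg/L = 0.02027 µg/mL)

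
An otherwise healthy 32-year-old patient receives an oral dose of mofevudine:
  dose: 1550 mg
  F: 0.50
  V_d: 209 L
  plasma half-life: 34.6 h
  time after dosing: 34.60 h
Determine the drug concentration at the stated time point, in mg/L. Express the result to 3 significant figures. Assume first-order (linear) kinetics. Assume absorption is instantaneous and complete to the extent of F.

Amount reaching circulation = F × Dose = 0.50 × 1550 = 775.0 mg
C₀ = F·Dose / Vd = 775.0 / 209 = 3.708 mg/L
k = ln2 / t½ = 0.693147 / 34.6 = 0.02003 h⁻¹
t / t½ = 34.60 / 34.6 = 1 half-lives
C = C₀ × (1/2)^1 = 3.708 × 0.5000 = 1.854 mg/L

1.85 mg/L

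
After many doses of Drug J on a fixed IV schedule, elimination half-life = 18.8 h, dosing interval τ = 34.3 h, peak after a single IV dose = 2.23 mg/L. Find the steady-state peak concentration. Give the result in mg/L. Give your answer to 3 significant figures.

3.11 mg/L

k = ln2 / t½ = 0.693147 / 18.8 = 0.03687 h⁻¹
e^(−kτ) = e^(−0.03687 × 34.3) = 0.2823
Accumulation ratio R = 1 / (1 − e^(−kτ)) = 1 / (1 − 0.2823) = 1.393
Steady-state peak = C₀ × R = 2.23 × 1.393 = 3.106 mg/L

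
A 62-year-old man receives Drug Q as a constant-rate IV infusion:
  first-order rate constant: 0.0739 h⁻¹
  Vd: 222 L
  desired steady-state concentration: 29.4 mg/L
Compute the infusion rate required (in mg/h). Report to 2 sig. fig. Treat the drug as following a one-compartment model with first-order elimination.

CL = k × Vd = 0.07390 × 222 = 16.41 L/h
At steady state, infusion rate R₀ = Css × CL = 29.4 × 16.41 = 482.5 mg/h

480 mg/h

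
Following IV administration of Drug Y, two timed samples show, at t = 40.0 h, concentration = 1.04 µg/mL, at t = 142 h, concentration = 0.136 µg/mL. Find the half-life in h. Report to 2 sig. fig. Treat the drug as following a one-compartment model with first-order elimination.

k = ln(C₁/C₂) / (t₂ − t₁) = ln(1.04/0.136) / (142 − 40.0)
  = 2.034 / 102.0 = 0.01994 h⁻¹
t½ = ln2 / k = 0.693147 / 0.01994 = 34.76 h

35 h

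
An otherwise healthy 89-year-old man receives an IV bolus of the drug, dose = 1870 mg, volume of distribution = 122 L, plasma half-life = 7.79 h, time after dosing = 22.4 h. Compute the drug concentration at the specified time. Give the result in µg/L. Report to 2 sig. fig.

C₀ = Dose / Vd = 1870 / 122 = 15.33 mg/L
k = ln2 / t½ = 0.693147 / 7.79 = 0.08898 h⁻¹
C = C₀ · e^(−k·t) = 15.33 × e^(−0.08898 × 22.4)
  = 15.33 × 0.1363 = 2.089 mg/L
Convert: 2.089 mg/L × 1000 = 2089 µg/L

2100 µg/L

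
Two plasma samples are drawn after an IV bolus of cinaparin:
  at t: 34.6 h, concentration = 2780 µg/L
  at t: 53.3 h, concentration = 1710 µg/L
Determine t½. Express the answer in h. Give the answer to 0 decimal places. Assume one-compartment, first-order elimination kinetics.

k = ln(C₁/C₂) / (t₂ − t₁) = ln(2780/1710) / (53.3 − 34.6)
  = 0.4860 / 18.70 = 0.02599 h⁻¹
t½ = ln2 / k = 0.693147 / 0.02599 = 26.67 h

27 h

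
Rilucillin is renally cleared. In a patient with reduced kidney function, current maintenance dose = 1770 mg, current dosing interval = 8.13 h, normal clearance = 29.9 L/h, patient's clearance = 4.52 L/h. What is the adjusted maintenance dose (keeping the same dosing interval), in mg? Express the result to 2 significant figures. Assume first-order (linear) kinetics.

270 mg

To keep the same average steady-state level, dosing rate must scale with clearance.
CL ratio = 4.52 / 29.9 = 0.1512
New dose (same interval) = 1770 × 0.1512 = 267.6 mg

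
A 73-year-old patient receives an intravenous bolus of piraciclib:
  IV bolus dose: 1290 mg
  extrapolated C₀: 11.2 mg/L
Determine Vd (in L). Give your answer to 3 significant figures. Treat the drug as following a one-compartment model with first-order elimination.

Vd = Dose / C₀ = 1290 / 11.2 = 115.2 L

115 L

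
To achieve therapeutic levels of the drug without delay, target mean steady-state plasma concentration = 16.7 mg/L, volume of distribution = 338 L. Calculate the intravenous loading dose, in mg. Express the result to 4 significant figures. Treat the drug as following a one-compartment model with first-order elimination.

LD = Css × Vd = 16.7 × 338 = 5645 mg

5645 mg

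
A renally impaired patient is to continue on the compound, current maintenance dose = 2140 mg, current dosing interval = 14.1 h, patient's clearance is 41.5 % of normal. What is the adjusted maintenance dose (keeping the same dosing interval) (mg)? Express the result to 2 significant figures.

To keep the same average steady-state level, dosing rate must scale with clearance.
CL ratio = 41.5 / 100 = 0.4150
New dose (same interval) = 2140 × 0.4150 = 888.1 mg

890 mg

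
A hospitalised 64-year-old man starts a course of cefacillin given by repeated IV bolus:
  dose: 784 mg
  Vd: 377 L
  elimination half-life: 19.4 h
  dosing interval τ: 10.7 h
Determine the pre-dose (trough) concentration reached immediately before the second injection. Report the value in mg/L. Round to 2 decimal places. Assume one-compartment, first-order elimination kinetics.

1.42 mg/L

C₀ per dose = Dose / Vd = 784 / 377 = 2.080 mg/L
k = ln2 / t½ = 0.693147 / 19.4 = 0.03573 h⁻¹
Fraction remaining after one interval: r = e^(−kτ) = e^(−0.03573 × 10.7) = 0.6823
Before dose 2, 1 dose has been given (aged 1τ).
C_trough = C₀ × r = 2.080 × 0.6823 = 1.419 mg/L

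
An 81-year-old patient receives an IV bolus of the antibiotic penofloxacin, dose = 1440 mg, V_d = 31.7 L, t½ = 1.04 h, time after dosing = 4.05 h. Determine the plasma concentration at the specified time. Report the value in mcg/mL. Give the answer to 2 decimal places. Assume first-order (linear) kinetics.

3.06 mcg/mL

C₀ = Dose / Vd = 1440 / 31.7 = 45.43 mg/L
k = ln2 / t½ = 0.693147 / 1.04 = 0.6665 h⁻¹
C = C₀ · e^(−k·t) = 45.43 × e^(−0.6665 × 4.05)
  = 45.43 × 0.06725 = 3.055 mg/L
(3.055 mg/L = 3.055 mcg/mL)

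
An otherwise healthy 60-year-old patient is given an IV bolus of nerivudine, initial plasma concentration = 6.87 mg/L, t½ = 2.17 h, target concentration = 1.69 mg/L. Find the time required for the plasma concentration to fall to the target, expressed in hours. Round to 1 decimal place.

4.4 h

k = ln2 / t½ = 0.693147 / 2.17 = 0.3194 h⁻¹
t = ln(C₀ / C) / k = ln(6.870 / 1.69) / 0.3194
  = ln(4.065) / 0.3194 = 1.402 / 0.3194 = 4.389 h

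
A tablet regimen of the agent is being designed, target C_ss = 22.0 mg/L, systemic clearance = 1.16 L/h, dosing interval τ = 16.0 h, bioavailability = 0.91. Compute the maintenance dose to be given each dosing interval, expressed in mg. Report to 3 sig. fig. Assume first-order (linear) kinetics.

449 mg

At steady state, F × (Dose/τ) = Css × CL.
Dose = Css × CL × τ / F = 22.0 × 1.160 × 16.0 / 0.91 = 448.7 mg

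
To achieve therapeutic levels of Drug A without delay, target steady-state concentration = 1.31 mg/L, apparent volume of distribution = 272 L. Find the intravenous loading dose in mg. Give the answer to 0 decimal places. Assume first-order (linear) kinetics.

LD = Css × Vd = 1.31 × 272 = 356.3 mg

356 mg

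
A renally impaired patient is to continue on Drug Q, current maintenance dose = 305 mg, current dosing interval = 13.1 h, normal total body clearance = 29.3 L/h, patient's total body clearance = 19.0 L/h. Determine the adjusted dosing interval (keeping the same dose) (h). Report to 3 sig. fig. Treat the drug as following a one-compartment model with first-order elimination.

20.2 h

To keep the same average steady-state level, dosing rate must scale with clearance.
CL ratio = 19.0 / 29.3 = 0.6485
New interval (same dose) = 13.1 / 0.6485 = 20.20 h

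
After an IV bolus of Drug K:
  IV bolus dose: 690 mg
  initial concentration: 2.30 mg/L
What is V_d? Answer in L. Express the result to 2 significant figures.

Vd = Dose / C₀ = 690.0 / 2.30 = 300.0 L

300 L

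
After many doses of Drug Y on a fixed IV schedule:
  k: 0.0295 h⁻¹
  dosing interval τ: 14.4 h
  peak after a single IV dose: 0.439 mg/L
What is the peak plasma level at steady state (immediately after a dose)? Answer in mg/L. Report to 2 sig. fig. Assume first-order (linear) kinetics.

1.3 mg/L

e^(−kτ) = e^(−0.02950 × 14.4) = 0.6539
Accumulation ratio R = 1 / (1 − e^(−kτ)) = 1 / (1 − 0.6539) = 2.889
Steady-state peak = C₀ × R = 0.439 × 2.889 = 1.268 mg/L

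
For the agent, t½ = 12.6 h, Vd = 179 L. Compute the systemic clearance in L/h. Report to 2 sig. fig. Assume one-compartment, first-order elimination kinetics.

k = ln2 / t½ = 0.693147 / 12.6 = 0.05501 h⁻¹
CL = k × Vd = 0.05501 × 179 = 9.847 L/h

9.8 L/h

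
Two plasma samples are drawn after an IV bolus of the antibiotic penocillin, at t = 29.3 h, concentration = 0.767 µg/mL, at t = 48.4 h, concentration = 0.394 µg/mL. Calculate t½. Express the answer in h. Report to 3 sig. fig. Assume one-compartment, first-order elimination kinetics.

k = ln(C₁/C₂) / (t₂ − t₁) = ln(0.767/0.394) / (48.4 − 29.3)
  = 0.6661 / 19.10 = 0.03487 h⁻¹
t½ = ln2 / k = 0.693147 / 0.03487 = 19.88 h

19.9 h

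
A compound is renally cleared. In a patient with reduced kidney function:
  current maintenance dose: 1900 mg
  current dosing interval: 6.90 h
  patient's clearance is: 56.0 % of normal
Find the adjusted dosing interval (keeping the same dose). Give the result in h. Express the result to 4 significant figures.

12.32 h

To keep the same average steady-state level, dosing rate must scale with clearance.
CL ratio = 56.0 / 100 = 0.5600
New interval (same dose) = 6.90 / 0.5600 = 12.32 h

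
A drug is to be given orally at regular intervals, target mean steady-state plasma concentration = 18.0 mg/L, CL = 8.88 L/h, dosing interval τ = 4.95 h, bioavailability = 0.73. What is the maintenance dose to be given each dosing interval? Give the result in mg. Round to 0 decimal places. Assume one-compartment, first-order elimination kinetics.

1084 mg

At steady state, F × (Dose/τ) = Css × CL.
Dose = Css × CL × τ / F = 18.0 × 8.880 × 4.95 / 0.73 = 1084 mg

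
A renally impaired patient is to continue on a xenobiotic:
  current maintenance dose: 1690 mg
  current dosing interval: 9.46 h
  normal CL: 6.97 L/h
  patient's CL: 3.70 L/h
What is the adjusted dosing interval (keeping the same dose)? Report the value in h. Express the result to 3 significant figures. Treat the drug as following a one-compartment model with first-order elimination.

To keep the same average steady-state level, dosing rate must scale with clearance.
CL ratio = 3.70 / 6.97 = 0.5308
New interval (same dose) = 9.46 / 0.5308 = 17.82 h

17.8 h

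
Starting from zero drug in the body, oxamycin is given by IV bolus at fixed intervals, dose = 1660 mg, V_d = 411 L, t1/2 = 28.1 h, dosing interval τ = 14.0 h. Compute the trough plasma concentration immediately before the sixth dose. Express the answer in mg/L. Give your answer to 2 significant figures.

C₀ per dose = Dose / Vd = 1660 / 411 = 4.039 mg/L
k = ln2 / t½ = 0.693147 / 28.1 = 0.02467 h⁻¹
Fraction remaining after one interval: r = e^(−kτ) = e^(−0.02467 × 14.0) = 0.7080
Before dose 6, 5 doses have been given (aged 1τ, 2τ, 3τ, 4τ, 5τ).
C_trough = C₀ × (r + r² + … + r^5) = C₀ × r(1−r^5)/(1−r)
        = 4.039 × 0.7080 × (1 − 0.1779) / (1 − 0.7080) = 8.051 mg/L

8.1 mg/L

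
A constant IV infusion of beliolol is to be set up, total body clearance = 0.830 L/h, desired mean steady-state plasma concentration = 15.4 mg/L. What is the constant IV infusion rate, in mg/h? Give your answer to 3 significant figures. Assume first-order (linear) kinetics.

At steady state, infusion rate R₀ = Css × CL = 15.4 × 0.8300 = 12.78 mg/h

12.8 mg/h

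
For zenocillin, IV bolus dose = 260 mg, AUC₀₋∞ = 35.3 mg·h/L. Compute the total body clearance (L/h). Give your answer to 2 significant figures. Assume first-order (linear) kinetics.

CL = Dose / AUC = 260 / 35.3 = 7.365 L/h

7.4 L/h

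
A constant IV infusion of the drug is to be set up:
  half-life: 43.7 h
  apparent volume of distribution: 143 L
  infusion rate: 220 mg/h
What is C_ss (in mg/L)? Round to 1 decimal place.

97.0 mg/L

k = ln2 / t½ = 0.693147 / 43.7 = 0.01586 h⁻¹
CL = k × Vd = 0.01586 × 143 = 2.268 L/h
At steady state Css = R₀ / CL = 220 / 2.268 = 97.00 mg/L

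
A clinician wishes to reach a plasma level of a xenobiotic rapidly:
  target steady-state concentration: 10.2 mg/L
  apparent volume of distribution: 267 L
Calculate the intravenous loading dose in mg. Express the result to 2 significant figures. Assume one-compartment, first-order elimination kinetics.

2700 mg

LD = Css × Vd = 10.2 × 267 = 2723 mg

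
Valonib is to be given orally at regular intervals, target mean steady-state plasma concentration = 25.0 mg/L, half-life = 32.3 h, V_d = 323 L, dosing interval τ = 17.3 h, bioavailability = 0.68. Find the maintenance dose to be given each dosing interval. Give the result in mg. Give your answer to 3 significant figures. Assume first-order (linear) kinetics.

4410 mg

k = ln2 / t½ = 0.693147 / 32.3 = 0.02146 h⁻¹
CL = k × Vd = 0.02146 × 323 = 6.932 L/h
At steady state, F × (Dose/τ) = Css × CL.
Dose = Css × CL × τ / F = 25.0 × 6.932 × 17.3 / 0.68 = 4409 mg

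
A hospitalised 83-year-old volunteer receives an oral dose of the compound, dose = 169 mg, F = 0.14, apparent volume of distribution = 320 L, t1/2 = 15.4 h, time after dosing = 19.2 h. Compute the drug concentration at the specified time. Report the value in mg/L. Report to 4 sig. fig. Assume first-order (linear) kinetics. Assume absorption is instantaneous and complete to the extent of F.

0.03116 mg/L

Amount reaching circulation = F × Dose = 0.14 × 169.0 = 23.66 mg
C₀ = F·Dose / Vd = 23.66 / 320 = 0.07394 mg/L
k = ln2 / t½ = 0.693147 / 15.4 = 0.04501 h⁻¹
C = C₀ · e^(−k·t) = 0.07394 × e^(−0.04501 × 19.2)
  = 0.07394 × 0.4214 = 0.03116 mg/L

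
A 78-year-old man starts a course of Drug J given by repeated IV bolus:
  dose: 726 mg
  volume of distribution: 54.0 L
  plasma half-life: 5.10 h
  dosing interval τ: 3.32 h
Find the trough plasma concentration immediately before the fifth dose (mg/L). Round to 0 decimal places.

20 mg/L

C₀ per dose = Dose / Vd = 726 / 54.0 = 13.44 mg/L
k = ln2 / t½ = 0.693147 / 5.10 = 0.1359 h⁻¹
Fraction remaining after one interval: r = e^(−kτ) = e^(−0.1359 × 3.32) = 0.6369
Before dose 5, 4 doses have been given (aged 1τ, 2τ, 3τ, 4τ).
C_trough = C₀ × (r + r² + … + r^4) = C₀ × r(1−r^4)/(1−r)
        = 13.44 × 0.6369 × (1 − 0.1645) / (1 − 0.6369) = 19.70 mg/L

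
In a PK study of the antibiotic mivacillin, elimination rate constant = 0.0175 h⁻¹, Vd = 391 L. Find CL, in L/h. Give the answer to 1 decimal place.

6.8 L/h

CL = k × Vd = 0.0175 × 391 = 6.843 L/h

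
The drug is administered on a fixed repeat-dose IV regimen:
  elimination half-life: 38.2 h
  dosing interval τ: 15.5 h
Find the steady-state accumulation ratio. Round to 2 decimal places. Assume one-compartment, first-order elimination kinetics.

k = ln2 / t½ = 0.693147 / 38.2 = 0.01815 h⁻¹
e^(−kτ) = e^(−0.01815 × 15.5) = 0.7548
Accumulation ratio R = 1 / (1 − e^(−kτ)) = 1 / (1 − 0.7548) = 4.078

4.08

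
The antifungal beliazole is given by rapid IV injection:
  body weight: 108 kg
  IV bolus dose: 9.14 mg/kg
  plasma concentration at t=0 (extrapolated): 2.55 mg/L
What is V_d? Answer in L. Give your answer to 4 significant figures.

387.1 L

Dose = 9.14 × 108 = 987.1 mg
Vd = Dose / C₀ = 987.1 / 2.55 = 387.1 L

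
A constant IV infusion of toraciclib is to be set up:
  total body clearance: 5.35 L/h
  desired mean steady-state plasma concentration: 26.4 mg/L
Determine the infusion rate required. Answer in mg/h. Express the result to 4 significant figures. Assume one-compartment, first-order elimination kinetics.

141.2 mg/h

At steady state, infusion rate R₀ = Css × CL = 26.4 × 5.350 = 141.2 mg/h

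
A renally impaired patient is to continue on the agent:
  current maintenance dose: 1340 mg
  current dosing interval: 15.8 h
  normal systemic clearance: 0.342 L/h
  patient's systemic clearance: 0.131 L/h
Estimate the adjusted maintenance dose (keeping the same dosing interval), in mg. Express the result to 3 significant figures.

To keep the same average steady-state level, dosing rate must scale with clearance.
CL ratio = 0.131 / 0.342 = 0.3830
New dose (same interval) = 1340 × 0.3830 = 513.2 mg

513 mg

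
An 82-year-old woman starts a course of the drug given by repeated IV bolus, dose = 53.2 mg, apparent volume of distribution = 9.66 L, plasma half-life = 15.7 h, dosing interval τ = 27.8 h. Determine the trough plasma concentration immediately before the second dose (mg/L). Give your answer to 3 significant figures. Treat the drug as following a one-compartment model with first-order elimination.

C₀ per dose = Dose / Vd = 53.2 / 9.66 = 5.507 mg/L
k = ln2 / t½ = 0.693147 / 15.7 = 0.04415 h⁻¹
Fraction remaining after one interval: r = e^(−kτ) = e^(−0.04415 × 27.8) = 0.2931
Before dose 2, 1 dose has been given (aged 1τ).
C_trough = C₀ × r = 5.507 × 0.2931 = 1.614 mg/L

1.61 mg/L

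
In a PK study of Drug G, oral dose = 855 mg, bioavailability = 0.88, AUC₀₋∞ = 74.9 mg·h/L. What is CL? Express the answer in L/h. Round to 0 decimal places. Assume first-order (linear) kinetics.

10 L/h

CL = F·Dose / AUC = 0.88 × 855 / 74.9 = 10.05 L/h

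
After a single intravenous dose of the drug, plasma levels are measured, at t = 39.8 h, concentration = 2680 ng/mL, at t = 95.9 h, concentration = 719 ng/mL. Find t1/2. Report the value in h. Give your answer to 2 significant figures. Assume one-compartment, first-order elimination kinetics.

k = ln(C₁/C₂) / (t₂ − t₁) = ln(2680/719) / (95.9 − 39.8)
  = 1.316 / 56.10 = 0.02346 h⁻¹
t½ = ln2 / k = 0.693147 / 0.02346 = 29.55 h

30 h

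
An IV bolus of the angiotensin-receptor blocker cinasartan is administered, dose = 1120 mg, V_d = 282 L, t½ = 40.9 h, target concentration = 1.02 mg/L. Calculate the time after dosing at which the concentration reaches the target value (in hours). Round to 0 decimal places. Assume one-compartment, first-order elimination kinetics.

80 h

C₀ = Dose / Vd = 1120 / 282 = 3.972 mg/L
k = ln2 / t½ = 0.693147 / 40.9 = 0.01695 h⁻¹
t = ln(C₀ / C) / k = ln(3.972 / 1.02) / 0.01695
  = ln(3.894) / 0.01695 = 1.359 / 0.01695 = 80.18 h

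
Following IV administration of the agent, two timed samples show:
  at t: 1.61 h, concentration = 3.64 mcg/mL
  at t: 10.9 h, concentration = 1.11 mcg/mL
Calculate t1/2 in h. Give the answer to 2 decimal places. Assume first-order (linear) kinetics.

5.42 h

k = ln(C₁/C₂) / (t₂ − t₁) = ln(3.64/1.11) / (10.9 − 1.61)
  = 1.188 / 9.290 = 0.1279 h⁻¹
t½ = ln2 / k = 0.693147 / 0.1279 = 5.419 h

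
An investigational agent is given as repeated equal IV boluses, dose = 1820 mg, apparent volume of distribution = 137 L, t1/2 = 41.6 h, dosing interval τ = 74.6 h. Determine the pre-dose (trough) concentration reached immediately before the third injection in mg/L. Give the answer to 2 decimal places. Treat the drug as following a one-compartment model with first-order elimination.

C₀ per dose = Dose / Vd = 1820 / 137 = 13.28 mg/L
k = ln2 / t½ = 0.693147 / 41.6 = 0.01666 h⁻¹
Fraction remaining after one interval: r = e^(−kτ) = e^(−0.01666 × 74.6) = 0.2886
Before dose 3, 2 doses have been given (aged 1τ, 2τ).
C_trough = C₀ × (r + r²) = 13.28 × (0.2886 + 0.08329) = 4.939 mg/L

4.94 mg/L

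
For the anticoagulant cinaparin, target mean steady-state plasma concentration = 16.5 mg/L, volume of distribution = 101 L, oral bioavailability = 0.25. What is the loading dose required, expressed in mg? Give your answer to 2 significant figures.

LD = Css × Vd / F = 16.5 × 101 / 0.25 = 6666 mg

6700 mg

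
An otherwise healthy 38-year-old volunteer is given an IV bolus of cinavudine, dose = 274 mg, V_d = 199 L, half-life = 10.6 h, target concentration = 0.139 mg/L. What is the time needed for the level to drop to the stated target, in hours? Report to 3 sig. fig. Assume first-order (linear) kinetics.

C₀ = Dose / Vd = 274.0 / 199 = 1.377 mg/L
k = ln2 / t½ = 0.693147 / 10.6 = 0.06539 h⁻¹
t = ln(C₀ / C) / k = ln(1.377 / 0.139) / 0.06539
  = ln(9.906) / 0.06539 = 2.293 / 0.06539 = 35.07 h

35.1 h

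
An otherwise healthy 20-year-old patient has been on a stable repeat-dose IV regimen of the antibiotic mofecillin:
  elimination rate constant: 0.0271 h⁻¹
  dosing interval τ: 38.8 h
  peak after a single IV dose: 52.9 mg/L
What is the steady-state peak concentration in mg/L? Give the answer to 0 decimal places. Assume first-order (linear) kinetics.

81 mg/L

e^(−kτ) = e^(−0.02710 × 38.8) = 0.3494
Accumulation ratio R = 1 / (1 − e^(−kτ)) = 1 / (1 − 0.3494) = 1.537
Steady-state peak = C₀ × R = 52.9 × 1.537 = 81.31 mg/L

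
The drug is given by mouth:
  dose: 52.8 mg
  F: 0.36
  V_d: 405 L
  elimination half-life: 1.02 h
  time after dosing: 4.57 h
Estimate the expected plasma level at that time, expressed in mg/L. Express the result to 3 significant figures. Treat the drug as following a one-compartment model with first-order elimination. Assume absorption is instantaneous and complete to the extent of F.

0.00210 mg/L

Amount reaching circulation = F × Dose = 0.36 × 52.80 = 19.01 mg
C₀ = F·Dose / Vd = 19.01 / 405 = 0.04694 mg/L
k = ln2 / t½ = 0.693147 / 1.02 = 0.6796 h⁻¹
C = C₀ · e^(−k·t) = 0.04694 × e^(−0.6796 × 4.57)
  = 0.04694 × 0.04479 = 0.002102 mg/L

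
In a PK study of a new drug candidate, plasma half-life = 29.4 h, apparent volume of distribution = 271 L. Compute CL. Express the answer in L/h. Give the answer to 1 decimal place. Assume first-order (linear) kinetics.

6.4 L/h

k = ln2 / t½ = 0.693147 / 29.4 = 0.02358 h⁻¹
CL = k × Vd = 0.02358 × 271 = 6.390 L/h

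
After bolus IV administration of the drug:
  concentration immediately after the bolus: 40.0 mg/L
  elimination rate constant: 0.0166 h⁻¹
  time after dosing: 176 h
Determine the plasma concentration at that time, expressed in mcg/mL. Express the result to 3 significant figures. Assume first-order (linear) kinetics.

2.15 mcg/mL

C = C₀ · e^(−k·t) = 40.00 × e^(−0.01660 × 176)
  = 40.00 × 0.05385 = 2.154 mg/L
(2.154 mg/L = 2.154 mcg/mL)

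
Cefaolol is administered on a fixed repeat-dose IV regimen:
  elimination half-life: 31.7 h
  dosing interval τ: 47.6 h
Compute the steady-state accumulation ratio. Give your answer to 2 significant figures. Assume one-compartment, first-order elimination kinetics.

1.5

k = ln2 / t½ = 0.693147 / 31.7 = 0.02187 h⁻¹
e^(−kτ) = e^(−0.02187 × 47.6) = 0.3531
Accumulation ratio R = 1 / (1 − e^(−kτ)) = 1 / (1 − 0.3531) = 1.546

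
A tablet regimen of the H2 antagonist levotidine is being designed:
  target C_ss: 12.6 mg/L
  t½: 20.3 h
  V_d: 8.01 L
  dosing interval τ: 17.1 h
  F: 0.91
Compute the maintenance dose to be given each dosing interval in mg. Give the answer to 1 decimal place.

k = ln2 / t½ = 0.693147 / 20.3 = 0.03415 h⁻¹
CL = k × Vd = 0.03415 × 8.01 = 0.2735 L/h
At steady state, F × (Dose/τ) = Css × CL.
Dose = Css × CL × τ / F = 12.6 × 0.2735 × 17.1 / 0.91 = 64.76 mg

64.8 mg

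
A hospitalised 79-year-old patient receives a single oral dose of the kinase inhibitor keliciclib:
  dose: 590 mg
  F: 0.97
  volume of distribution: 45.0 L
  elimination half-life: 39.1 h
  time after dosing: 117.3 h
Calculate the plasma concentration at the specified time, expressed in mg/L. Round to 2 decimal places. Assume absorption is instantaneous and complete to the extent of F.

1.59 mg/L

Amount reaching circulation = F × Dose = 0.97 × 590.0 = 572.3 mg
C₀ = F·Dose / Vd = 572.3 / 45.0 = 12.72 mg/L
k = ln2 / t½ = 0.693147 / 39.1 = 0.01773 h⁻¹
t / t½ = 117.3 / 39.1 = 3 half-lives
C = C₀ × (1/2)^3 = 12.72 × 0.1250 = 1.590 mg/L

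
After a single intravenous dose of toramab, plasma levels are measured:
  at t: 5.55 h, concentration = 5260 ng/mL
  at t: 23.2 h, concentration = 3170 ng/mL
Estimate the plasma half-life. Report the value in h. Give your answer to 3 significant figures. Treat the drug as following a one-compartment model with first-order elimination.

24.2 h

k = ln(C₁/C₂) / (t₂ − t₁) = ln(5260/3170) / (23.2 − 5.55)
  = 0.5064 / 17.65 = 0.02869 h⁻¹
t½ = ln2 / k = 0.693147 / 0.02869 = 24.16 h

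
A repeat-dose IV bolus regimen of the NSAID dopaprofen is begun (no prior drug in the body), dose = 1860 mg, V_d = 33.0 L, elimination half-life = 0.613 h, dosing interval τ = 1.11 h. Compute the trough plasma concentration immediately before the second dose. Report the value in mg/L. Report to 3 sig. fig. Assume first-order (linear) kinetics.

16.1 mg/L

C₀ per dose = Dose / Vd = 1860 / 33.0 = 56.36 mg/L
k = ln2 / t½ = 0.693147 / 0.613 = 1.131 h⁻¹
Fraction remaining after one interval: r = e^(−kτ) = e^(−1.131 × 1.11) = 0.2850
Before dose 2, 1 dose has been given (aged 1τ).
C_trough = C₀ × r = 56.36 × 0.2850 = 16.06 mg/L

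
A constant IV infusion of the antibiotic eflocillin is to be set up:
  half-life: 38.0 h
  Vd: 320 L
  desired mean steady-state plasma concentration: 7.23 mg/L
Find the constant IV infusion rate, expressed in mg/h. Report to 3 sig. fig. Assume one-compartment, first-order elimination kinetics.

k = ln2 / t½ = 0.693147 / 38.0 = 0.01824 h⁻¹
CL = k × Vd = 0.01824 × 320 = 5.837 L/h
At steady state, infusion rate R₀ = Css × CL = 7.23 × 5.837 = 42.20 mg/h

42.2 mg/h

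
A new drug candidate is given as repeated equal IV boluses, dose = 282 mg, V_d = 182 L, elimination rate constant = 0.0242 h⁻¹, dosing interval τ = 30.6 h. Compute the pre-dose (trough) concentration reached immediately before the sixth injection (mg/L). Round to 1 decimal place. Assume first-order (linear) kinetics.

1.4 mg/L

C₀ per dose = Dose / Vd = 282 / 182 = 1.549 mg/L
Fraction remaining after one interval: r = e^(−kτ) = e^(−0.02420 × 30.6) = 0.4769
Before dose 6, 5 doses have been given (aged 1τ, 2τ, 3τ, 4τ, 5τ).
C_trough = C₀ × (r + r² + … + r^5) = C₀ × r(1−r^5)/(1−r)
        = 1.549 × 0.4769 × (1 − 0.02467) / (1 − 0.4769) = 1.377 mg/L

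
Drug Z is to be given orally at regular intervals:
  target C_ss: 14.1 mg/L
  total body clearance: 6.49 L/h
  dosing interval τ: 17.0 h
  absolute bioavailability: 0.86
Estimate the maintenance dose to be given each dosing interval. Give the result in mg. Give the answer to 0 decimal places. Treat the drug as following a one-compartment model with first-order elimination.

At steady state, F × (Dose/τ) = Css × CL.
Dose = Css × CL × τ / F = 14.1 × 6.490 × 17.0 / 0.86 = 1809 mg

1809 mg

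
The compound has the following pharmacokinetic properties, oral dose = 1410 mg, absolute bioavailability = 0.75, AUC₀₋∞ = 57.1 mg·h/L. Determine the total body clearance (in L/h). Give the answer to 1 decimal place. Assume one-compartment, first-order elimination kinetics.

18.5 L/h

CL = F·Dose / AUC = 0.75 × 1410 / 57.1 = 18.52 L/h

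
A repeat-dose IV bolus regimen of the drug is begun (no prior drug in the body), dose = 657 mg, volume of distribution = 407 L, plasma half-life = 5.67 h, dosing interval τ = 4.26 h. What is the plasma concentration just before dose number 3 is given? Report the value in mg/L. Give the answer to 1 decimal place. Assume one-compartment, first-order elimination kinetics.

1.5 mg/L

C₀ per dose = Dose / Vd = 657 / 407 = 1.614 mg/L
k = ln2 / t½ = 0.693147 / 5.67 = 0.1222 h⁻¹
Fraction remaining after one interval: r = e^(−kτ) = e^(−0.1222 × 4.26) = 0.5942
Before dose 3, 2 doses have been given (aged 1τ, 2τ).
C_trough = C₀ × (r + r²) = 1.614 × (0.5942 + 0.3531) = 1.529 mg/L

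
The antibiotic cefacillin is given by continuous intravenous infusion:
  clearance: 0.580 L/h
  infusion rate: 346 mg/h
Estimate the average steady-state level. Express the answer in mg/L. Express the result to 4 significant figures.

At steady state Css = R₀ / CL = 346 / 0.5800 = 596.6 mg/L

596.6 mg/L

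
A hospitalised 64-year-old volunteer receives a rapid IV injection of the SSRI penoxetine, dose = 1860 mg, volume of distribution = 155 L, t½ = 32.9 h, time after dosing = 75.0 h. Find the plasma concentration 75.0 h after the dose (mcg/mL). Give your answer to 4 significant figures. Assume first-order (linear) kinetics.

2.471 mcg/mL

C₀ = Dose / Vd = 1860 / 155 = 12.00 mg/L
k = ln2 / t½ = 0.693147 / 32.9 = 0.02107 h⁻¹
C = C₀ · e^(−k·t) = 12.00 × e^(−0.02107 × 75.0)
  = 12.00 × 0.2059 = 2.471 mg/L
(2.471 mg/L = 2.471 mcg/mL)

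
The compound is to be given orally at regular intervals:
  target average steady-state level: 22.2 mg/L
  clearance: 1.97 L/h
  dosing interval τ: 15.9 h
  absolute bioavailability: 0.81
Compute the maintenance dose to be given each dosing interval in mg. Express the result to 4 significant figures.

At steady state, F × (Dose/τ) = Css × CL.
Dose = Css × CL × τ / F = 22.2 × 1.970 × 15.9 / 0.81 = 858.5 mg

858.5 mg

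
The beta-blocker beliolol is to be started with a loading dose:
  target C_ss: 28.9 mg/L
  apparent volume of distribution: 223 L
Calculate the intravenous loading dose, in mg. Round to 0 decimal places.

LD = Css × Vd = 28.9 × 223 = 6445 mg

6445 mg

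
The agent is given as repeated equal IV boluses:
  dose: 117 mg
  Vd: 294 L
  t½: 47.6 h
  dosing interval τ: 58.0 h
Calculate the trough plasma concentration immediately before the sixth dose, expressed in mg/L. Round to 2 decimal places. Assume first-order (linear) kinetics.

0.30 mg/L

C₀ per dose = Dose / Vd = 117 / 294 = 0.3980 mg/L
k = ln2 / t½ = 0.693147 / 47.6 = 0.01456 h⁻¹
Fraction remaining after one interval: r = e^(−kτ) = e^(−0.01456 × 58.0) = 0.4298
Before dose 6, 5 doses have been given (aged 1τ, 2τ, 3τ, 4τ, 5τ).
C_trough = C₀ × (r + r² + … + r^5) = C₀ × r(1−r^5)/(1−r)
        = 0.3980 × 0.4298 × (1 − 0.01467) / (1 − 0.4298) = 0.2956 mg/L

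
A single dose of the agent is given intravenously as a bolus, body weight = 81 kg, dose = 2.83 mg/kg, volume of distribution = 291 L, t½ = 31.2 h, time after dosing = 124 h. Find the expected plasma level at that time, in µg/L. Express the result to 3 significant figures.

50.1 µg/L

Total dose = 2.83 × 81 = 229.2 mg
C₀ = Dose / Vd = 229.2 / 291 = 0.7876 mg/L
k = ln2 / t½ = 0.693147 / 31.2 = 0.02222 h⁻¹
C = C₀ · e^(−k·t) = 0.7876 × e^(−0.02222 × 124)
  = 0.7876 × 0.06359 = 0.05008 mg/L
Convert: 0.05008 mg/L × 1000 = 50.08 µg/L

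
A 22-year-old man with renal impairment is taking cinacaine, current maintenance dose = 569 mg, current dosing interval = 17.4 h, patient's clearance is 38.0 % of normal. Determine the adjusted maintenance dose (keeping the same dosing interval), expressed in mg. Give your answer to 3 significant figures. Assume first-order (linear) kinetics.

216 mg

To keep the same average steady-state level, dosing rate must scale with clearance.
CL ratio = 38.0 / 100 = 0.3800
New dose (same interval) = 569 × 0.3800 = 216.2 mg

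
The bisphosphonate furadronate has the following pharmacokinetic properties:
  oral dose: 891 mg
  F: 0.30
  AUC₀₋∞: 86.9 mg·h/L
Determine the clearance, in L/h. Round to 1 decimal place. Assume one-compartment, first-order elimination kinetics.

CL = F·Dose / AUC = 0.30 × 891 / 86.9 = 3.076 L/h

3.1 L/h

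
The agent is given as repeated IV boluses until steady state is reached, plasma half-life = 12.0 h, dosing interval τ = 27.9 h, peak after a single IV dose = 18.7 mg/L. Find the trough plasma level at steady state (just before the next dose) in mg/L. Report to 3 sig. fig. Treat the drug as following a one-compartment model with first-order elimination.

k = ln2 / t½ = 0.693147 / 12.0 = 0.05776 h⁻¹
e^(−kτ) = e^(−0.05776 × 27.9) = 0.1996
Accumulation ratio R = 1 / (1 − e^(−kτ)) = 1 / (1 − 0.1996) = 1.249
Steady-state trough = C₀ × R × e^(−kτ) = 18.7 × 1.249 × 0.1996 = 4.662 mg/L

4.66 mg/L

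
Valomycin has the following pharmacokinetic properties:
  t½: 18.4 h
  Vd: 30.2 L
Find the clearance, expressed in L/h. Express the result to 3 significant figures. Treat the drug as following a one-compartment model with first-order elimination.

k = ln2 / t½ = 0.693147 / 18.4 = 0.03767 h⁻¹
CL = k × Vd = 0.03767 × 30.2 = 1.138 L/h

1.14 L/h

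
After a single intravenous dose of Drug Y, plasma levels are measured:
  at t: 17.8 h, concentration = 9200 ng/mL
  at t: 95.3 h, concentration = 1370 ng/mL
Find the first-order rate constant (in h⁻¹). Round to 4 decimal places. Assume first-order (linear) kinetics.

0.0246 h⁻¹

k = ln(C₁/C₂) / (t₂ − t₁) = ln(9200/1370) / (95.3 − 17.8)
  = 1.904 / 77.50 = 0.02457 h⁻¹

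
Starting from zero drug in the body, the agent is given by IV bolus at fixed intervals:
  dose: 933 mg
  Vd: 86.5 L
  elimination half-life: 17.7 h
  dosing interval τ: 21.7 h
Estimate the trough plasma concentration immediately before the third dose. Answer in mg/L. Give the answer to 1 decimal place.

6.6 mg/L

C₀ per dose = Dose / Vd = 933 / 86.5 = 10.79 mg/L
k = ln2 / t½ = 0.693147 / 17.7 = 0.03916 h⁻¹
Fraction remaining after one interval: r = e^(−kτ) = e^(−0.03916 × 21.7) = 0.4275
Before dose 3, 2 doses have been given (aged 1τ, 2τ).
C_trough = C₀ × (r + r²) = 10.79 × (0.4275 + 0.1828) = 6.585 mg/L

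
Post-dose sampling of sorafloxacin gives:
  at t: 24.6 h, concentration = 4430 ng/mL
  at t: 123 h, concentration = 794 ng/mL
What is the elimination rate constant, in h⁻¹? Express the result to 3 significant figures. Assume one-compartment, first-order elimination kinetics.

k = ln(C₁/C₂) / (t₂ − t₁) = ln(4430/794) / (123 − 24.6)
  = 1.719 / 98.40 = 0.01747 h⁻¹

0.0175 h⁻¹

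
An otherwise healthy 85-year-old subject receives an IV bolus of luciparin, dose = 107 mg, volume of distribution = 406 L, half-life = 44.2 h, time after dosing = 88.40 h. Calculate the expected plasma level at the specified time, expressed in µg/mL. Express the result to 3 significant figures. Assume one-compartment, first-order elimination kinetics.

0.0659 µg/mL

C₀ = Dose / Vd = 107.0 / 406 = 0.2635 mg/L
k = ln2 / t½ = 0.693147 / 44.2 = 0.01568 h⁻¹
t / t½ = 88.40 / 44.2 = 2 half-lives
C = C₀ × (1/2)^2 = 0.2635 × 0.2500 = 0.06588 mg/L
(0.06588 mg/L = 0.06588 µg/mL)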